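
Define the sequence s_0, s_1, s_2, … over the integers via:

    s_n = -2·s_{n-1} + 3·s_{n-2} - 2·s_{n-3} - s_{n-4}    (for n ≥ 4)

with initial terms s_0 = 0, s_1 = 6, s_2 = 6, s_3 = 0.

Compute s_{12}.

73008

s_4 = -2·0 + 3·6 + -2·6 + -1·0 = 6
s_5 = -2·6 + 3·0 + -2·6 + -1·6 = -30
s_6 = -2·-30 + 3·6 + -2·0 + -1·6 = 72
s_7 = -2·72 + 3·-30 + -2·6 + -1·0 = -246
s_8 = -2·-246 + 3·72 + -2·-30 + -1·6 = 762
s_9 = -2·762 + 3·-246 + -2·72 + -1·-30 = -2376
s_10 = -2·-2376 + 3·762 + -2·-246 + -1·72 = 7458
s_11 = -2·7458 + 3·-2376 + -2·762 + -1·-246 = -23322
s_12 = -2·-23322 + 3·7458 + -2·-2376 + -1·762 = 73008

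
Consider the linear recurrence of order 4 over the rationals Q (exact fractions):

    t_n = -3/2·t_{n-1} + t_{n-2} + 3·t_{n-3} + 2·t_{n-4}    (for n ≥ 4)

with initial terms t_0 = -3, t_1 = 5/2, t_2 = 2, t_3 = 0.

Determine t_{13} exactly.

t_4 = -3/2·0 + 1·2 + 3·5/2 + 2·-3 = 7/2
t_5 = -3/2·7/2 + 1·0 + 3·2 + 2·5/2 = 23/4
t_6 = -3/2·23/4 + 1·7/2 + 3·0 + 2·2 = -9/8
t_7 = -3/2·-9/8 + 1·23/4 + 3·7/2 + 2·0 = 287/16
t_8 = -3/2·287/16 + 1·-9/8 + 3·23/4 + 2·7/2 = -121/32
t_9 = -3/2·-121/32 + 1·287/16 + 3·-9/8 + 2·23/4 = 2031/64
t_10 = -3/2·2031/64 + 1·-121/32 + 3·287/16 + 2·-9/8 = 23/128
t_11 = -3/2·23/128 + 1·2031/64 + 3·-121/32 + 2·287/16 = 14335/256
t_12 = -3/2·14335/256 + 1·23/128 + 3·2031/64 + 2·-121/32 = 1959/512
t_13 = -3/2·1959/512 + 1·14335/256 + 3·23/128 + 2·2031/64 = 117007/1024

117007/1024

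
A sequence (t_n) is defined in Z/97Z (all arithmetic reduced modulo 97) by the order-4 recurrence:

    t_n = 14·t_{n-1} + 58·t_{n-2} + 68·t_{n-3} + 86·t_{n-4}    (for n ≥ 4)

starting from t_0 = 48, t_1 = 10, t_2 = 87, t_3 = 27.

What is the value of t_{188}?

79

t_4 = 14·27 + 58·87 + 68·10 + 86·48 = 47
t_5 = 14·47 + 58·27 + 68·87 + 86·10 = 76
t_6 = 14·76 + 58·47 + 68·27 + 86·87 = 13
t_7 = 14·13 + 58·76 + 68·47 + 86·27 = 20
t_8 = 14·20 + 58·13 + 68·76 + 86·47 = 59
t_9 = 14·59 + 58·20 + 68·13 + 86·76 = 94
Continuing the recurrence:
  t_10 = 38;  t_11 = 76;  t_12 = 87;  t_13 = 95;  t_14 = 68;  t_15 = 96
  t_16 = 24;  t_17 = 74;  t_18 = 60;  t_19 = 82;  t_20 = 84;  t_21 = 80
  t_22 = 44;  t_23 = 75;  t_24 = 67;  t_25 = 28;  t_26 = 67;  t_27 = 85
  t_28 = 35;  t_29 = 65;  t_30 = 29;  t_31 = 92;  t_32 = 21;  t_33 = 0
  t_34 = 74;  t_35 = 94;  t_36 = 42;  t_37 = 14;  t_38 = 62;  t_39 = 10
  t_40 = 55;  t_41 = 77;  t_42 = 95;  t_43 = 17;  t_44 = 0;  t_45 = 3
  t_46 = 56;  t_47 = 92;  t_48 = 84;  t_49 = 5;  t_50 = 9;  t_51 = 72
  t_52 = 73;  t_53 = 32;  t_54 = 70;  t_55 = 24;  t_56 = 46;  t_57 = 42
  t_58 = 44;  t_59 = 96;  t_60 = 38;  t_61 = 94;  t_62 = 58;  t_63 = 32
  t_64 = 86;  t_65 = 53;  t_66 = 90;  t_67 = 33;  t_68 = 95;  t_69 = 51
  t_70 = 9;  t_71 = 63;  t_72 = 44;  t_73 = 53;  t_74 = 10;  t_75 = 81
  t_76 = 81;  t_77 = 12;  t_78 = 79;  t_79 = 17;  t_80 = 89;  t_81 = 3
  t_82 = 59;  t_83 = 75;  t_84 = 11;  t_85 = 44;  t_86 = 79;  t_87 = 89
  t_88 = 66;  t_89 = 13;  t_90 = 75;  t_91 = 75;  t_92 = 29;  t_93 = 13
  t_94 = 28;  t_95 = 62;  t_96 = 50;  t_97 = 43;  t_98 = 38;  t_99 = 21
  t_100 = 22;  t_101 = 48;  t_102 = 48;  t_103 = 65;  t_104 = 23;  t_105 = 38
  t_106 = 35;  t_107 = 51;  t_108 = 31;  t_109 = 19;  t_110 = 6;  t_111 = 17
  t_112 = 82;  t_113 = 5;  t_114 = 96;  t_115 = 39;  t_116 = 23;  t_117 = 36
  t_118 = 39;  t_119 = 83;  t_120 = 90;  t_121 = 85;  t_122 = 82;  t_123 = 33
  t_124 = 17;  t_125 = 3;  t_126 = 42;  t_127 = 3;  t_128 = 70;  t_129 = 0
  t_130 = 19;  t_131 = 46;  t_132 = 6;  t_133 = 67;  t_134 = 34;  t_135 = 93
  t_136 = 4;  t_137 = 41;  t_138 = 63;  t_139 = 84;  t_140 = 8;  t_141 = 87
  t_142 = 8;  t_143 = 25;  t_144 = 46;  t_145 = 32;  t_146 = 72;  t_147 = 91
  t_148 = 39;  t_149 = 86;  t_150 = 35;  t_151 = 48;  t_152 = 70;  t_153 = 57
  t_154 = 74;  t_155 = 38;  t_156 = 73;  t_157 = 65;  t_158 = 27;  t_159 = 61
  t_160 = 23;  t_161 = 34;  t_162 = 35;  t_163 = 57;  t_164 = 37;  t_165 = 10
  t_166 = 54;  t_167 = 24;  t_168 = 55;  t_169 = 1;  t_170 = 71;  t_171 = 66
  t_172 = 43;  t_173 = 32;  t_174 = 53;  t_175 = 43;  t_176 = 44;  t_177 = 57
  t_178 = 65;  t_179 = 42;  t_180 = 87;  t_181 = 75;  t_182 = 89;  t_183 = 89
  t_184 = 75;  t_185 = 90;  t_186 = 13
t_187 = 14·13 + 58·90 + 68·75 + 86·89 = 17
t_188 = 14·17 + 58·13 + 68·90 + 86·75 = 79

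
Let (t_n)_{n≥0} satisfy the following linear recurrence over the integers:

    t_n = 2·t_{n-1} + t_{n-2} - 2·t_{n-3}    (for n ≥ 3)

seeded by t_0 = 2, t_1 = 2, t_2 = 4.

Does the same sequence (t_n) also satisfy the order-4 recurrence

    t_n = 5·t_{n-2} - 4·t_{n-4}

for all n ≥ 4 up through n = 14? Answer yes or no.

yes

Terms t_0..t_14: 2, 2, 4, 6, 12, 22, 44, 86, 172, 342, 684, 1366, 2732, 5462, 10924
n=4: candidate gives 12, actual t_4 = 12 ✓
n=5: candidate gives 22, actual t_5 = 22 ✓
n=6: candidate gives 44, actual t_6 = 44 ✓
n=7: candidate gives 86, actual t_7 = 86 ✓
n=8: candidate gives 172, actual t_8 = 172 ✓
n=9: candidate gives 342, actual t_9 = 342 ✓
n=10: candidate gives 684, actual t_10 = 684 ✓
n=11: candidate gives 1366, actual t_11 = 1366 ✓
n=12: candidate gives 2732, actual t_12 = 2732 ✓
n=13: candidate gives 5462, actual t_13 = 5462 ✓
n=14: candidate gives 10924, actual t_14 = 10924 ✓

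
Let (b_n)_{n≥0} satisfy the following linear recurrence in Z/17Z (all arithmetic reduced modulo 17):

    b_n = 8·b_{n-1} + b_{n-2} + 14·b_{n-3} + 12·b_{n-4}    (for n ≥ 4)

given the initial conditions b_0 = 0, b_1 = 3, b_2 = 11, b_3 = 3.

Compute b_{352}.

b_4 = 8·3 + 1·11 + 14·3 + 12·0 = 9
b_5 = 8·9 + 1·3 + 14·11 + 12·3 = 10
b_6 = 8·10 + 1·9 + 14·3 + 12·11 = 8
b_7 = 8·8 + 1·10 + 14·9 + 12·3 = 15
b_8 = 8·15 + 1·8 + 14·10 + 12·9 = 2
b_9 = 8·2 + 1·15 + 14·8 + 12·10 = 8
b_10 = 8·8 + 1·2 + 14·15 + 12·8 = 15
b_11 = 8·15 + 1·8 + 14·2 + 12·15 = 13
b_12 = 8·13 + 1·15 + 14·8 + 12·2 = 0
b_13 = 8·0 + 1·13 + 14·15 + 12·8 = 13
b_14 = 8·13 + 1·0 + 14·13 + 12·15 = 7
b_15 = 8·7 + 1·13 + 14·0 + 12·13 = 4
b_16 = 8·4 + 1·7 + 14·13 + 12·0 = 0
b_17 = 8·0 + 1·4 + 14·7 + 12·13 = 3
b_18 = 8·3 + 1·0 + 14·4 + 12·7 = 11
b_19 = 8·11 + 1·3 + 14·0 + 12·4 = 3
(b_16, b_17, b_18, b_19) = (0, 3, 11, 3) = (b_0, b_1, b_2, b_3), so the sequence has period 16.
352 ≡ 0 (mod 16), hence b_352 = b_0 = 0.

0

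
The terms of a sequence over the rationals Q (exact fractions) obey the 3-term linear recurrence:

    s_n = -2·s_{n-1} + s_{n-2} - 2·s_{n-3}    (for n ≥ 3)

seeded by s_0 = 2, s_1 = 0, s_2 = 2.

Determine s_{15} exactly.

-859384

s_3 = -2·2 + 1·0 + -2·2 = -8
s_4 = -2·-8 + 1·2 + -2·0 = 18
s_5 = -2·18 + 1·-8 + -2·2 = -48
s_6 = -2·-48 + 1·18 + -2·-8 = 130
s_7 = -2·130 + 1·-48 + -2·18 = -344
s_8 = -2·-344 + 1·130 + -2·-48 = 914
s_9 = -2·914 + 1·-344 + -2·130 = -2432
s_10 = -2·-2432 + 1·914 + -2·-344 = 6466
s_11 = -2·6466 + 1·-2432 + -2·914 = -17192
s_12 = -2·-17192 + 1·6466 + -2·-2432 = 45714
s_13 = -2·45714 + 1·-17192 + -2·6466 = -121552
s_14 = -2·-121552 + 1·45714 + -2·-17192 = 323202
s_15 = -2·323202 + 1·-121552 + -2·45714 = -859384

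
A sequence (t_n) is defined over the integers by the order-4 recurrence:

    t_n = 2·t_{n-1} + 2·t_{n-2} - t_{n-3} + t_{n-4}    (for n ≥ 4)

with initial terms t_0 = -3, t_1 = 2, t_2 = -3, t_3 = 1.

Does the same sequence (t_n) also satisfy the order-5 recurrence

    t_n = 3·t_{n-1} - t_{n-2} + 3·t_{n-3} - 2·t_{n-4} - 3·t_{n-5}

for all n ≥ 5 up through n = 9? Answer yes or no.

no

Terms t_0..t_9: -3, 2, -3, 1, -9, -11, -44, -100, -286, -739
n=5: candidate gives -32, actual t_5 = -11 ✗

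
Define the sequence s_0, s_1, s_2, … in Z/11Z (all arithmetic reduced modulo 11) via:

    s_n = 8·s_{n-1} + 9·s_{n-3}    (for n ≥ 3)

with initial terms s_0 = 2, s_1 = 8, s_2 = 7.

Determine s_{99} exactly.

7

s_3 = 8·7 + 0·8 + 9·2 = 8
s_4 = 8·8 + 0·7 + 9·8 = 4
s_5 = 8·4 + 0·8 + 9·7 = 7
s_6 = 8·7 + 0·4 + 9·8 = 7
s_7 = 8·7 + 0·7 + 9·4 = 4
s_8 = 8·4 + 0·7 + 9·7 = 7
s_9 = 8·7 + 0·4 + 9·7 = 9
s_10 = 8·9 + 0·7 + 9·4 = 9
s_11 = 8·9 + 0·9 + 9·7 = 3
s_12 = 8·3 + 0·9 + 9·9 = 6
s_13 = 8·6 + 0·3 + 9·9 = 8
s_14 = 8·8 + 0·6 + 9·3 = 3
s_15 = 8·3 + 0·8 + 9·6 = 1
s_16 = 8·1 + 0·3 + 9·8 = 3
s_17 = 8·3 + 0·1 + 9·3 = 7
s_18 = 8·7 + 0·3 + 9·1 = 10
s_19 = 8·10 + 0·7 + 9·3 = 8
s_20 = 8·8 + 0·10 + 9·7 = 6
s_21 = 8·6 + 0·8 + 9·10 = 6
s_22 = 8·6 + 0·6 + 9·8 = 10
s_23 = 8·10 + 0·6 + 9·6 = 2
s_24 = 8·2 + 0·10 + 9·6 = 4
s_25 = 8·4 + 0·2 + 9·10 = 1
s_26 = 8·1 + 0·4 + 9·2 = 4
s_27 = 8·4 + 0·1 + 9·4 = 2
s_28 = 8·2 + 0·4 + 9·1 = 3
s_29 = 8·3 + 0·2 + 9·4 = 5
s_30 = 8·5 + 0·3 + 9·2 = 3
s_31 = 8·3 + 0·5 + 9·3 = 7
s_32 = 8·7 + 0·3 + 9·5 = 2
s_33 = 8·2 + 0·7 + 9·3 = 10
s_34 = 8·10 + 0·2 + 9·7 = 0
s_35 = 8·0 + 0·10 + 9·2 = 7
s_36 = 8·7 + 0·0 + 9·10 = 3
s_37 = 8·3 + 0·7 + 9·0 = 2
s_38 = 8·2 + 0·3 + 9·7 = 2
s_39 = 8·2 + 0·2 + 9·3 = 10
s_40 = 8·10 + 0·2 + 9·2 = 10
s_41 = 8·10 + 0·10 + 9·2 = 10
s_42 = 8·10 + 0·10 + 9·10 = 5
s_43 = 8·5 + 0·10 + 9·10 = 9
s_44 = 8·9 + 0·5 + 9·10 = 8
s_45 = 8·8 + 0·9 + 9·5 = 10
s_46 = 8·10 + 0·8 + 9·9 = 7
s_47 = 8·7 + 0·10 + 9·8 = 7
s_48 = 8·7 + 0·7 + 9·10 = 3
s_49 = 8·3 + 0·7 + 9·7 = 10
s_50 = 8·10 + 0·3 + 9·7 = 0
s_51 = 8·0 + 0·10 + 9·3 = 5
s_52 = 8·5 + 0·0 + 9·10 = 9
s_53 = 8·9 + 0·5 + 9·0 = 6
s_54 = 8·6 + 0·9 + 9·5 = 5
s_55 = 8·5 + 0·6 + 9·9 = 0
s_56 = 8·0 + 0·5 + 9·6 = 10
s_57 = 8·10 + 0·0 + 9·5 = 4
s_58 = 8·4 + 0·10 + 9·0 = 10
s_59 = 8·10 + 0·4 + 9·10 = 5
s_60 = 8·5 + 0·10 + 9·4 = 10
s_61 = 8·10 + 0·5 + 9·10 = 5
s_62 = 8·5 + 0·10 + 9·5 = 8
s_63 = 8·8 + 0·5 + 9·10 = 0
s_64 = 8·0 + 0·8 + 9·5 = 1
s_65 = 8·1 + 0·0 + 9·8 = 3
s_66 = 8·3 + 0·1 + 9·0 = 2
s_67 = 8·2 + 0·3 + 9·1 = 3
s_68 = 8·3 + 0·2 + 9·3 = 7
s_69 = 8·7 + 0·3 + 9·2 = 8
s_70 = 8·8 + 0·7 + 9·3 = 3
s_71 = 8·3 + 0·8 + 9·7 = 10
s_72 = 8·10 + 0·3 + 9·8 = 9
s_73 = 8·9 + 0·10 + 9·3 = 0
s_74 = 8·0 + 0·9 + 9·10 = 2
s_75 = 8·2 + 0·0 + 9·9 = 9
s_76 = 8·9 + 0·2 + 9·0 = 6
s_77 = 8·6 + 0·9 + 9·2 = 0
s_78 = 8·0 + 0·6 + 9·9 = 4
s_79 = 8·4 + 0·0 + 9·6 = 9
s_80 = 8·9 + 0·4 + 9·0 = 6
s_81 = 8·6 + 0·9 + 9·4 = 7
s_82 = 8·7 + 0·6 + 9·9 = 5
s_83 = 8·5 + 0·7 + 9·6 = 6
s_84 = 8·6 + 0·5 + 9·7 = 1
s_85 = 8·1 + 0·6 + 9·5 = 9
s_86 = 8·9 + 0·1 + 9·6 = 5
s_87 = 8·5 + 0·9 + 9·1 = 5
s_88 = 8·5 + 0·5 + 9·9 = 0
s_89 = 8·0 + 0·5 + 9·5 = 1
s_90 = 8·1 + 0·0 + 9·5 = 9
s_91 = 8·9 + 0·1 + 9·0 = 6
s_92 = 8·6 + 0·9 + 9·1 = 2
s_93 = 8·2 + 0·6 + 9·9 = 9
s_94 = 8·9 + 0·2 + 9·6 = 5
s_95 = 8·5 + 0·9 + 9·2 = 3
s_96 = 8·3 + 0·5 + 9·9 = 6
s_97 = 8·6 + 0·3 + 9·5 = 5
s_98 = 8·5 + 0·6 + 9·3 = 1
s_99 = 8·1 + 0·5 + 9·6 = 7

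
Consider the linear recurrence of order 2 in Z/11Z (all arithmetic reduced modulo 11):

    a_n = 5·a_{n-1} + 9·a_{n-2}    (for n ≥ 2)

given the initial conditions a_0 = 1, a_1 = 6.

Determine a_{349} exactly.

3

a_2 = 5·6 + 9·1 = 6
a_3 = 5·6 + 9·6 = 7
a_4 = 5·7 + 9·6 = 1
a_5 = 5·1 + 9·7 = 2
a_6 = 5·2 + 9·1 = 8
a_7 = 5·8 + 9·2 = 3
a_8 = 5·3 + 9·8 = 10
a_9 = 5·10 + 9·3 = 0
a_10 = 5·0 + 9·10 = 2
a_11 = 5·2 + 9·0 = 10
a_12 = 5·10 + 9·2 = 2
a_13 = 5·2 + 9·10 = 1
a_14 = 5·1 + 9·2 = 1
a_15 = 5·1 + 9·1 = 3
a_16 = 5·3 + 9·1 = 2
a_17 = 5·2 + 9·3 = 4
a_18 = 5·4 + 9·2 = 5
a_19 = 5·5 + 9·4 = 6
a_20 = 5·6 + 9·5 = 9
a_21 = 5·9 + 9·6 = 0
a_22 = 5·0 + 9·9 = 4
a_23 = 5·4 + 9·0 = 9
a_24 = 5·9 + 9·4 = 4
a_25 = 5·4 + 9·9 = 2
a_26 = 5·2 + 9·4 = 2
a_27 = 5·2 + 9·2 = 6
a_28 = 5·6 + 9·2 = 4
a_29 = 5·4 + 9·6 = 8
a_30 = 5·8 + 9·4 = 10
a_31 = 5·10 + 9·8 = 1
a_32 = 5·1 + 9·10 = 7
a_33 = 5·7 + 9·1 = 0
a_34 = 5·0 + 9·7 = 8
a_35 = 5·8 + 9·0 = 7
a_36 = 5·7 + 9·8 = 8
a_37 = 5·8 + 9·7 = 4
a_38 = 5·4 + 9·8 = 4
a_39 = 5·4 + 9·4 = 1
a_40 = 5·1 + 9·4 = 8
a_41 = 5·8 + 9·1 = 5
a_42 = 5·5 + 9·8 = 9
a_43 = 5·9 + 9·5 = 2
a_44 = 5·2 + 9·9 = 3
a_45 = 5·3 + 9·2 = 0
a_46 = 5·0 + 9·3 = 5
a_47 = 5·5 + 9·0 = 3
a_48 = 5·3 + 9·5 = 5
a_49 = 5·5 + 9·3 = 8
a_50 = 5·8 + 9·5 = 8
a_51 = 5·8 + 9·8 = 2
a_52 = 5·2 + 9·8 = 5
a_53 = 5·5 + 9·2 = 10
a_54 = 5·10 + 9·5 = 7
a_55 = 5·7 + 9·10 = 4
a_56 = 5·4 + 9·7 = 6
a_57 = 5·6 + 9·4 = 0
a_58 = 5·0 + 9·6 = 10
a_59 = 5·10 + 9·0 = 6
a_60 = 5·6 + 9·10 = 10
a_61 = 5·10 + 9·6 = 5
a_62 = 5·5 + 9·10 = 5
a_63 = 5·5 + 9·5 = 4
a_64 = 5·4 + 9·5 = 10
a_65 = 5·10 + 9·4 = 9
a_66 = 5·9 + 9·10 = 3
a_67 = 5·3 + 9·9 = 8
a_68 = 5·8 + 9·3 = 1
a_69 = 5·1 + 9·8 = 0
a_70 = 5·0 + 9·1 = 9
a_71 = 5·9 + 9·0 = 1
a_72 = 5·1 + 9·9 = 9
a_73 = 5·9 + 9·1 = 10
a_74 = 5·10 + 9·9 = 10
a_75 = 5·10 + 9·10 = 8
a_76 = 5·8 + 9·10 = 9
a_77 = 5·9 + 9·8 = 7
a_78 = 5·7 + 9·9 = 6
a_79 = 5·6 + 9·7 = 5
a_80 = 5·5 + 9·6 = 2
a_81 = 5·2 + 9·5 = 0
a_82 = 5·0 + 9·2 = 7
a_83 = 5·7 + 9·0 = 2
a_84 = 5·2 + 9·7 = 7
a_85 = 5·7 + 9·2 = 9
a_86 = 5·9 + 9·7 = 9
a_87 = 5·9 + 9·9 = 5
a_88 = 5·5 + 9·9 = 7
a_89 = 5·7 + 9·5 = 3
a_90 = 5·3 + 9·7 = 1
a_91 = 5·1 + 9·3 = 10
a_92 = 5·10 + 9·1 = 4
a_93 = 5·4 + 9·10 = 0
a_94 = 5·0 + 9·4 = 3
a_95 = 5·3 + 9·0 = 4
a_96 = 5·4 + 9·3 = 3
a_97 = 5·3 + 9·4 = 7
a_98 = 5·7 + 9·3 = 7
a_99 = 5·7 + 9·7 = 10
a_100 = 5·10 + 9·7 = 3
a_101 = 5·3 + 9·10 = 6
a_102 = 5·6 + 9·3 = 2
a_103 = 5·2 + 9·6 = 9
a_104 = 5·9 + 9·2 = 8
a_105 = 5·8 + 9·9 = 0
a_106 = 5·0 + 9·8 = 6
a_107 = 5·6 + 9·0 = 8
a_108 = 5·8 + 9·6 = 6
a_109 = 5·6 + 9·8 = 3
a_110 = 5·3 + 9·6 = 3
a_111 = 5·3 + 9·3 = 9
a_112 = 5·9 + 9·3 = 6
a_113 = 5·6 + 9·9 = 1
a_114 = 5·1 + 9·6 = 4
a_115 = 5·4 + 9·1 = 7
a_116 = 5·7 + 9·4 = 5
a_117 = 5·5 + 9·7 = 0
a_118 = 5·0 + 9·5 = 1
a_119 = 5·1 + 9·0 = 5
a_120 = 5·5 + 9·1 = 1
a_121 = 5·1 + 9·5 = 6
(a_120, a_121) = (1, 6) = (a_0, a_1), so the sequence has period 120.
349 ≡ 109 (mod 120), hence a_349 = a_109 = 3.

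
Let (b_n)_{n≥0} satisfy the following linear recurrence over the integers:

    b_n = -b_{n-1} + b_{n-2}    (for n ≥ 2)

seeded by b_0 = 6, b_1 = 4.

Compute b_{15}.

178

b_2 = -1·4 + 1·6 = 2
b_3 = -1·2 + 1·4 = 2
b_4 = -1·2 + 1·2 = 0
b_5 = -1·0 + 1·2 = 2
b_6 = -1·2 + 1·0 = -2
b_7 = -1·-2 + 1·2 = 4
b_8 = -1·4 + 1·-2 = -6
b_9 = -1·-6 + 1·4 = 10
b_10 = -1·10 + 1·-6 = -16
b_11 = -1·-16 + 1·10 = 26
b_12 = -1·26 + 1·-16 = -42
b_13 = -1·-42 + 1·26 = 68
b_14 = -1·68 + 1·-42 = -110
b_15 = -1·-110 + 1·68 = 178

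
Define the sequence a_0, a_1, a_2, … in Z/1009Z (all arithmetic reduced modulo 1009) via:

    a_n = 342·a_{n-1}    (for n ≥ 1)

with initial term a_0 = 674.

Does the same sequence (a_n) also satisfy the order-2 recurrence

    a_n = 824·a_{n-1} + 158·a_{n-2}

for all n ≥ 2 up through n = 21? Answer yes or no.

no

Terms a_0..a_21: 674, 456, 566, 853, 125, 372, 90, 510, 872, 569, 870, 894, 21, 119, 338, 570, 203, 814, 913, 465, 617, 133
n=2: candidate gives 943, actual a_2 = 566 ✗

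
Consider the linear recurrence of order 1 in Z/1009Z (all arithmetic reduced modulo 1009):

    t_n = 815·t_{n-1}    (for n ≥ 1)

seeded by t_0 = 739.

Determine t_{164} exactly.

t_1 = 815·739 = 921
t_2 = 815·921 = 928
t_3 = 815·928 = 579
t_4 = 815·579 = 682
t_5 = 815·682 = 880
t_6 = 815·880 = 810
t_7 = 815·810 = 264
t_8 = 815·264 = 243
t_9 = 815·243 = 281
t_10 = 815·281 = 981
t_11 = 815·981 = 387
t_12 = 815·387 = 597
t_13 = 815·597 = 217
t_14 = 815·217 = 280
t_15 = 815·280 = 166
t_16 = 815·166 = 84
t_17 = 815·84 = 857
t_18 = 815·857 = 227
t_19 = 815·227 = 358
t_20 = 815·358 = 169
t_21 = 815·169 = 511
t_22 = 815·511 = 757
t_23 = 815·757 = 456
t_24 = 815·456 = 328
t_25 = 815·328 = 944
t_26 = 815·944 = 502
t_27 = 815·502 = 485
t_28 = 815·485 = 756
t_29 = 815·756 = 650
t_30 = 815·650 = 25
t_31 = 815·25 = 195
t_32 = 815·195 = 512
t_33 = 815·512 = 563
t_34 = 815·563 = 759
t_35 = 815·759 = 68
t_36 = 815·68 = 934
t_37 = 815·934 = 424
t_38 = 815·424 = 482
t_39 = 815·482 = 329
t_40 = 815·329 = 750
t_41 = 815·750 = 805
t_42 = 815·805 = 225
t_43 = 815·225 = 746
t_44 = 815·746 = 572
t_45 = 815·572 = 22
t_46 = 815·22 = 777
t_47 = 815·777 = 612
t_48 = 815·612 = 334
t_49 = 815·334 = 789
t_50 = 815·789 = 302
t_51 = 815·302 = 943
t_52 = 815·943 = 696
t_53 = 815·696 = 182
t_54 = 815·182 = 7
t_55 = 815·7 = 660
t_56 = 815·660 = 103
t_57 = 815·103 = 198
t_58 = 815·198 = 939
t_59 = 815·939 = 463
t_60 = 815·463 = 988
t_61 = 815·988 = 38
t_62 = 815·38 = 700
t_63 = 815·700 = 415
t_64 = 815·415 = 210
t_65 = 815·210 = 629
t_66 = 815·629 = 63
t_67 = 815·63 = 895
t_68 = 815·895 = 927
t_69 = 815·927 = 773
t_70 = 815·773 = 379
t_71 = 815·379 = 131
t_72 = 815·131 = 820
t_73 = 815·820 = 342
t_74 = 815·342 = 246
t_75 = 815·246 = 708
t_76 = 815·708 = 881
t_77 = 815·881 = 616
t_78 = 815·616 = 567
t_79 = 815·567 = 992
t_80 = 815·992 = 271
t_81 = 815·271 = 903
t_82 = 815·903 = 384
t_83 = 815·384 = 170
t_84 = 815·170 = 317
t_85 = 815·317 = 51
t_86 = 815·51 = 196
t_87 = 815·196 = 318
t_88 = 815·318 = 866
t_89 = 815·866 = 499
t_90 = 815·499 = 58
t_91 = 815·58 = 856
t_92 = 815·856 = 421
t_93 = 815·421 = 55
t_94 = 815·55 = 429
t_95 = 815·429 = 521
t_96 = 815·521 = 835
t_97 = 815·835 = 459
t_98 = 815·459 = 755
t_99 = 815·755 = 844
t_100 = 815·844 = 731
t_101 = 815·731 = 455
t_102 = 815·455 = 522
t_103 = 815·522 = 641
t_104 = 815·641 = 762
t_105 = 815·762 = 495
t_106 = 815·495 = 834
t_107 = 815·834 = 653
t_108 = 815·653 = 452
t_109 = 815·452 = 95
t_110 = 815·95 = 741
t_111 = 815·741 = 533
t_112 = 815·533 = 525
t_113 = 815·525 = 59
t_114 = 815·59 = 662
t_115 = 815·662 = 724
t_116 = 815·724 = 804
t_117 = 815·804 = 419
t_118 = 815·419 = 443
t_119 = 815·443 = 832
t_120 = 815·832 = 32
t_121 = 815·32 = 855
t_122 = 815·855 = 615
t_123 = 815·615 = 761
t_124 = 815·761 = 689
t_125 = 815·689 = 531
t_126 = 815·531 = 913
t_127 = 815·913 = 462
t_128 = 815·462 = 173
t_129 = 815·173 = 744
t_130 = 815·744 = 960
t_131 = 815·960 = 425
t_132 = 815·425 = 288
t_133 = 815·288 = 632
t_134 = 815·632 = 490
t_135 = 815·490 = 795
t_136 = 815·795 = 147
t_137 = 815·147 = 743
t_138 = 815·743 = 145
t_139 = 815·145 = 122
t_140 = 815·122 = 548
t_141 = 815·548 = 642
t_142 = 815·642 = 568
t_143 = 815·568 = 798
t_144 = 815·798 = 574
t_145 = 815·574 = 643
t_146 = 815·643 = 374
t_147 = 815·374 = 92
t_148 = 815·92 = 314
t_149 = 815·314 = 633
t_150 = 815·633 = 296
t_151 = 815·296 = 89
t_152 = 815·89 = 896
t_153 = 815·896 = 733
t_154 = 815·733 = 67
t_155 = 815·67 = 119
t_156 = 815·119 = 121
t_157 = 815·121 = 742
t_158 = 815·742 = 339
t_159 = 815·339 = 828
t_160 = 815·828 = 808
t_161 = 815·808 = 652
t_162 = 815·652 = 646
t_163 = 815·646 = 801
t_164 = 815·801 = 1001

1001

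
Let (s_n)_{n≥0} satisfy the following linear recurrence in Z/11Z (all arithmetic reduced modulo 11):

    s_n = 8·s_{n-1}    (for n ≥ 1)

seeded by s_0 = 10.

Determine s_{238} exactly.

6

s_1 = 8·10 = 3
s_2 = 8·3 = 2
s_3 = 8·2 = 5
s_4 = 8·5 = 7
s_5 = 8·7 = 1
s_6 = 8·1 = 8
s_7 = 8·8 = 9
s_8 = 8·9 = 6
s_9 = 8·6 = 4
s_10 = 8·4 = 10
(s_10) = (10) = (s_0), so the sequence has period 10.
238 ≡ 8 (mod 10), hence s_238 = s_8 = 6.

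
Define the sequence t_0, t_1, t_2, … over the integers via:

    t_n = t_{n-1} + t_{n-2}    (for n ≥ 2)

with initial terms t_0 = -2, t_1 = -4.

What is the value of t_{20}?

-35422

t_2 = 1·-4 + 1·-2 = -6
t_3 = 1·-6 + 1·-4 = -10
t_4 = 1·-10 + 1·-6 = -16
t_5 = 1·-16 + 1·-10 = -26
t_6 = 1·-26 + 1·-16 = -42
t_7 = 1·-42 + 1·-26 = -68
t_8 = 1·-68 + 1·-42 = -110
t_9 = 1·-110 + 1·-68 = -178
t_10 = 1·-178 + 1·-110 = -288
t_11 = 1·-288 + 1·-178 = -466
t_12 = 1·-466 + 1·-288 = -754
t_13 = 1·-754 + 1·-466 = -1220
t_14 = 1·-1220 + 1·-754 = -1974
t_15 = 1·-1974 + 1·-1220 = -3194
t_16 = 1·-3194 + 1·-1974 = -5168
t_17 = 1·-5168 + 1·-3194 = -8362
t_18 = 1·-8362 + 1·-5168 = -13530
t_19 = 1·-13530 + 1·-8362 = -21892
t_20 = 1·-21892 + 1·-13530 = -35422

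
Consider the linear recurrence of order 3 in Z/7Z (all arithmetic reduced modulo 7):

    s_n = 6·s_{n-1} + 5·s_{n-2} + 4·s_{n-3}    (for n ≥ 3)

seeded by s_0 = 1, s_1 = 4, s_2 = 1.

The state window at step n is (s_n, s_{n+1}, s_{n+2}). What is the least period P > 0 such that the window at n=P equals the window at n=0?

21

n=0: window = (1, 4, 1)
n=1: window = (4, 1, 2)
n=2: window = (1, 2, 5)
n=3: window = (2, 5, 2)
n=4: window = (5, 2, 3)
n=5: window = (2, 3, 6)
n=6: window = (3, 6, 3)
n=7: window = (6, 3, 4)
n=8: window = (3, 4, 0)
n=9: window = (4, 0, 4)
n=10: window = (0, 4, 5)
n=11: window = (4, 5, 1)
n=12: window = (5, 1, 5)
n=13: window = (1, 5, 6)
n=14: window = (5, 6, 2)
n=15: window = (6, 2, 6)
n=16: window = (2, 6, 0)
n=17: window = (6, 0, 3)
n=18: window = (0, 3, 0)
n=19: window = (3, 0, 1)
n=20: window = (0, 1, 4)
n=21: window = (1, 4, 1)
window at n=21 equals window at n=0 → period = 21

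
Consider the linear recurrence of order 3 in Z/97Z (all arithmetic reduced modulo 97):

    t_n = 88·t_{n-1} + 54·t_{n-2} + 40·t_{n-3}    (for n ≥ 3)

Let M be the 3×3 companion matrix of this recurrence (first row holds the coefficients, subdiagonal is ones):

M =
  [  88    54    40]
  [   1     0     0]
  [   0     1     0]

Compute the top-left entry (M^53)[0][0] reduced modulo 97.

72

(M^53)[0][0] is the top entry after applying M 53 times to the unit state (1, 0, 0). Equivalently it is h_{55} for the auxiliary sequence (h_n) obeying the same recurrence with h_2 = 1 and h_i = 0 for 0 ≤ i < 2:
h_3 = 88·1 + 54·0 + 40·0 = 88
h_4 = 88·88 + 54·1 + 40·0 = 38
h_5 = 88·38 + 54·88 + 40·1 = 85
h_6 = 88·85 + 54·38 + 40·88 = 54
h_7 = 88·54 + 54·85 + 40·38 = 95
h_8 = 88·95 + 54·54 + 40·85 = 29
h_9 = 88·29 + 54·95 + 40·54 = 45
h_10 = 88·45 + 54·29 + 40·95 = 14
h_11 = 88·14 + 54·45 + 40·29 = 69
h_12 = 88·69 + 54·14 + 40·45 = 92
h_13 = 88·92 + 54·69 + 40·14 = 63
h_14 = 88·63 + 54·92 + 40·69 = 80
h_15 = 88·80 + 54·63 + 40·92 = 57
h_16 = 88·57 + 54·80 + 40·63 = 22
h_17 = 88·22 + 54·57 + 40·80 = 66
h_18 = 88·66 + 54·22 + 40·57 = 61
h_19 = 88·61 + 54·66 + 40·22 = 15
h_20 = 88·15 + 54·61 + 40·66 = 76
h_21 = 88·76 + 54·15 + 40·61 = 44
h_22 = 88·44 + 54·76 + 40·15 = 40
h_23 = 88·40 + 54·44 + 40·76 = 12
h_24 = 88·12 + 54·40 + 40·44 = 29
h_25 = 88·29 + 54·12 + 40·40 = 47
h_26 = 88·47 + 54·29 + 40·12 = 71
h_27 = 88·71 + 54·47 + 40·29 = 52
h_28 = 88·52 + 54·71 + 40·47 = 8
h_29 = 88·8 + 54·52 + 40·71 = 47
h_30 = 88·47 + 54·8 + 40·52 = 52
h_31 = 88·52 + 54·47 + 40·8 = 62
h_32 = 88·62 + 54·52 + 40·47 = 56
h_33 = 88·56 + 54·62 + 40·52 = 74
h_34 = 88·74 + 54·56 + 40·62 = 85
h_35 = 88·85 + 54·74 + 40·56 = 39
h_36 = 88·39 + 54·85 + 40·74 = 21
h_37 = 88·21 + 54·39 + 40·85 = 79
h_38 = 88·79 + 54·21 + 40·39 = 43
h_39 = 88·43 + 54·79 + 40·21 = 63
h_40 = 88·63 + 54·43 + 40·79 = 65
h_41 = 88·65 + 54·63 + 40·43 = 75
h_42 = 88·75 + 54·65 + 40·63 = 20
h_43 = 88·20 + 54·75 + 40·65 = 68
h_44 = 88·68 + 54·20 + 40·75 = 73
h_45 = 88·73 + 54·68 + 40·20 = 32
h_46 = 88·32 + 54·73 + 40·68 = 69
h_47 = 88·69 + 54·32 + 40·73 = 50
h_48 = 88·50 + 54·69 + 40·32 = 94
h_49 = 88·94 + 54·50 + 40·69 = 55
h_50 = 88·55 + 54·94 + 40·50 = 82
h_51 = 88·82 + 54·55 + 40·94 = 75
h_52 = 88·75 + 54·82 + 40·55 = 36
h_53 = 88·36 + 54·75 + 40·82 = 22
h_54 = 88·22 + 54·36 + 40·75 = 90
h_55 = 88·90 + 54·22 + 40·36 = 72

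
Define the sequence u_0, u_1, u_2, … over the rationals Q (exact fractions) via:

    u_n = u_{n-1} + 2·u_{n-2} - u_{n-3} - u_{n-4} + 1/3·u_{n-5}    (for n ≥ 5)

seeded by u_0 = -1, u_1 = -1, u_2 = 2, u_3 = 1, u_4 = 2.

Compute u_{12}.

u_5 = 1·2 + 2·1 + -1·2 + -1·-1 + 1/3·-1 = 8/3
u_6 = 1·8/3 + 2·2 + -1·1 + -1·2 + 1/3·-1 = 10/3
u_7 = 1·10/3 + 2·8/3 + -1·2 + -1·1 + 1/3·2 = 19/3
u_8 = 1·19/3 + 2·10/3 + -1·8/3 + -1·2 + 1/3·1 = 26/3
u_9 = 1·26/3 + 2·19/3 + -1·10/3 + -1·8/3 + 1/3·2 = 16
u_10 = 1·16 + 2·26/3 + -1·19/3 + -1·10/3 + 1/3·8/3 = 221/9
u_11 = 1·221/9 + 2·16 + -1·26/3 + -1·19/3 + 1/3·10/3 = 128/3
u_12 = 1·128/3 + 2·221/9 + -1·16 + -1·26/3 + 1/3·19/3 = 623/9

623/9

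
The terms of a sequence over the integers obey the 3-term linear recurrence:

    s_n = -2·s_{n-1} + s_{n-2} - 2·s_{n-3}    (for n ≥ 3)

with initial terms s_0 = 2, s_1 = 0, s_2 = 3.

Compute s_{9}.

-3126

s_3 = -2·3 + 1·0 + -2·2 = -10
s_4 = -2·-10 + 1·3 + -2·0 = 23
s_5 = -2·23 + 1·-10 + -2·3 = -62
s_6 = -2·-62 + 1·23 + -2·-10 = 167
s_7 = -2·167 + 1·-62 + -2·23 = -442
s_8 = -2·-442 + 1·167 + -2·-62 = 1175
s_9 = -2·1175 + 1·-442 + -2·167 = -3126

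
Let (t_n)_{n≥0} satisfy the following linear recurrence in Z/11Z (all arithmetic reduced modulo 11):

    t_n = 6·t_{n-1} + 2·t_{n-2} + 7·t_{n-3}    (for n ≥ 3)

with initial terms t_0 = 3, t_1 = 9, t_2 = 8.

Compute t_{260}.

t_3 = 6·8 + 2·9 + 7·3 = 10
t_4 = 6·10 + 2·8 + 7·9 = 7
t_5 = 6·7 + 2·10 + 7·8 = 8
t_6 = 6·8 + 2·7 + 7·10 = 0
t_7 = 6·0 + 2·8 + 7·7 = 10
t_8 = 6·10 + 2·0 + 7·8 = 6
Continuing the recurrence:
  t_9 = 1;  t_10 = 0;  t_11 = 0;  t_12 = 7;  t_13 = 9;  t_14 = 2
  t_15 = 2;  t_16 = 2;  t_17 = 8;  t_18 = 0;  t_19 = 8;  t_20 = 5
  t_21 = 2;  t_22 = 1;  t_23 = 1;  t_24 = 0;  t_25 = 9;  t_26 = 6
  t_27 = 10;  t_28 = 3;  t_29 = 3;  t_30 = 6;  t_31 = 8;  t_32 = 4
  t_33 = 5;  t_34 = 6;  t_35 = 8;  t_36 = 7;  t_37 = 1;  t_38 = 10
  t_39 = 1;  t_40 = 0;  t_41 = 6;  t_42 = 10;  t_43 = 6;  t_44 = 10
  t_45 = 10;  t_46 = 1;  t_47 = 8;  t_48 = 10;  t_49 = 6;  t_50 = 2
  t_51 = 6;  t_52 = 5;  t_53 = 1;  t_54 = 3;  t_55 = 0;  t_56 = 2
  t_57 = 0;  t_58 = 4;  t_59 = 5;  t_60 = 5;  t_61 = 2;  t_62 = 2
  t_63 = 7;  t_64 = 5;  t_65 = 3;  t_66 = 0;  t_67 = 8;  t_68 = 3
  t_69 = 1;  t_70 = 2;  t_71 = 2;  t_72 = 1;  t_73 = 2;  t_74 = 6
  t_75 = 3;  t_76 = 0;  t_77 = 4;  t_78 = 1;  t_79 = 3;  t_80 = 4
  t_81 = 4;  t_82 = 9;  t_83 = 2;  t_84 = 3;  t_85 = 8;  t_86 = 2
  t_87 = 5;  t_88 = 2;  t_89 = 3;  t_90 = 2;  t_91 = 10;  t_92 = 8
  t_93 = 5;  t_94 = 6;  t_95 = 3;  t_96 = 10;  t_97 = 9;  t_98 = 7
  t_99 = 9;  t_100 = 10;  t_101 = 6;  t_102 = 9;  t_103 = 4;  t_104 = 7
  t_105 = 3;  t_106 = 5;  t_107 = 8;  t_108 = 2;  t_109 = 8;  t_110 = 9
  t_111 = 7;  t_112 = 6;  t_113 = 3;  t_114 = 2;  t_115 = 5;  t_116 = 0
  t_117 = 2;  t_118 = 3;  t_119 = 0;  t_120 = 9;  t_121 = 9;  t_122 = 6
  t_123 = 7;  t_124 = 7;  t_125 = 10;  t_126 = 2;  t_127 = 4;  t_128 = 10
  t_129 = 5;  t_130 = 1;  t_131 = 9;  t_132 = 3;  t_133 = 10;  t_134 = 8
  t_135 = 1;  t_136 = 4;  t_137 = 5;  t_138 = 1;  t_139 = 0;  t_140 = 4
  t_141 = 9;  t_142 = 7;  t_143 = 0;  t_144 = 0;  t_145 = 5;  t_146 = 8
  t_147 = 3;  t_148 = 3;  t_149 = 3;  t_150 = 1;  t_151 = 0;  t_152 = 1
  t_153 = 2;  t_154 = 3;  t_155 = 7;  t_156 = 7;  t_157 = 0;  t_158 = 8
  t_159 = 9;  t_160 = 4;  t_161 = 10;  t_162 = 10;  t_163 = 9;  t_164 = 1
  t_165 = 6;  t_166 = 2;  t_167 = 9;  t_168 = 1;  t_169 = 5;  t_170 = 7
  t_171 = 4;  t_172 = 7;  t_173 = 0;  t_174 = 9;  t_175 = 4;  t_176 = 9
  t_177 = 4;  t_178 = 4;  t_179 = 7;  t_180 = 1;  t_181 = 4;  t_182 = 9
  t_183 = 3;  t_184 = 9;  t_185 = 2;  t_186 = 7;  t_187 = 10;  t_188 = 0
  t_189 = 3;  t_190 = 0;  t_191 = 6;  t_192 = 2;  t_193 = 2;  t_194 = 3
  t_195 = 3;  t_196 = 5;  t_197 = 2;  t_198 = 10;  t_199 = 0;  t_200 = 1
  t_201 = 10;  t_202 = 7;  t_203 = 3;  t_204 = 3;  t_205 = 7;  t_206 = 3
  t_207 = 9;  t_208 = 10;  t_209 = 0;  t_210 = 6;  t_211 = 7;  t_212 = 10
  t_213 = 6;  t_214 = 6;  t_215 = 8;  t_216 = 3;  t_217 = 10;  t_218 = 1
  t_219 = 3;  t_220 = 2;  t_221 = 3;  t_222 = 10;  t_223 = 3;  t_224 = 4
  t_225 = 1;  t_226 = 2;  t_227 = 9;  t_228 = 10;  t_229 = 4;  t_230 = 8
  t_231 = 5;  t_232 = 8;  t_233 = 4;  t_234 = 9;  t_235 = 8;  t_236 = 6
  t_237 = 5;  t_238 = 10;  t_239 = 2;  t_240 = 1;  t_241 = 3;  t_242 = 1
  t_243 = 8;  t_244 = 5;  t_245 = 9;  t_246 = 10;  t_247 = 3;  t_248 = 2
  t_249 = 0;  t_250 = 3;  t_251 = 10;  t_252 = 0;  t_253 = 8;  t_254 = 8
  t_255 = 9;  t_256 = 5;  t_257 = 5;  t_258 = 4
t_259 = 6·4 + 2·5 + 7·5 = 3
t_260 = 6·3 + 2·4 + 7·5 = 6

6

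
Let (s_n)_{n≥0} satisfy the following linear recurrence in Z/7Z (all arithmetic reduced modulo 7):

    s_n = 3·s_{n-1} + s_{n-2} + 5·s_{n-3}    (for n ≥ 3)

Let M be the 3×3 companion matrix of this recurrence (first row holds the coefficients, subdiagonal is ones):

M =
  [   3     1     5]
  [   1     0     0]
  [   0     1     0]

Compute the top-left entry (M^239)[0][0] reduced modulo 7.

(M^239)[0][0] is the top entry after applying M 239 times to the unit state (1, 0, 0). Equivalently it is h_{241} for the auxiliary sequence (h_n) obeying the same recurrence with h_2 = 1 and h_i = 0 for 0 ≤ i < 2:
h_3 = 3·1 + 1·0 + 5·0 = 3
h_4 = 3·3 + 1·1 + 5·0 = 3
h_5 = 3·3 + 1·3 + 5·1 = 3
h_6 = 3·3 + 1·3 + 5·3 = 6
h_7 = 3·6 + 1·3 + 5·3 = 1
h_8 = 3·1 + 1·6 + 5·3 = 3
h_9 = 3·3 + 1·1 + 5·6 = 5
h_10 = 3·5 + 1·3 + 5·1 = 2
h_11 = 3·2 + 1·5 + 5·3 = 5
h_12 = 3·5 + 1·2 + 5·5 = 0
h_13 = 3·0 + 1·5 + 5·2 = 1
h_14 = 3·1 + 1·0 + 5·5 = 0
h_15 = 3·0 + 1·1 + 5·0 = 1
h_16 = 3·1 + 1·0 + 5·1 = 1
h_17 = 3·1 + 1·1 + 5·0 = 4
h_18 = 3·4 + 1·1 + 5·1 = 4
h_19 = 3·4 + 1·4 + 5·1 = 0
h_20 = 3·0 + 1·4 + 5·4 = 3
h_21 = 3·3 + 1·0 + 5·4 = 1
h_22 = 3·1 + 1·3 + 5·0 = 6
h_23 = 3·6 + 1·1 + 5·3 = 6
h_24 = 3·6 + 1·6 + 5·1 = 1
h_25 = 3·1 + 1·6 + 5·6 = 4
h_26 = 3·4 + 1·1 + 5·6 = 1
h_27 = 3·1 + 1·4 + 5·1 = 5
h_28 = 3·5 + 1·1 + 5·4 = 1
h_29 = 3·1 + 1·5 + 5·1 = 6
h_30 = 3·6 + 1·1 + 5·5 = 2
h_31 = 3·2 + 1·6 + 5·1 = 3
h_32 = 3·3 + 1·2 + 5·6 = 6
h_33 = 3·6 + 1·3 + 5·2 = 3
h_34 = 3·3 + 1·6 + 5·3 = 2
h_35 = 3·2 + 1·3 + 5·6 = 4
h_36 = 3·4 + 1·2 + 5·3 = 1
h_37 = 3·1 + 1·4 + 5·2 = 3
h_38 = 3·3 + 1·1 + 5·4 = 2
h_39 = 3·2 + 1·3 + 5·1 = 0
h_40 = 3·0 + 1·2 + 5·3 = 3
h_41 = 3·3 + 1·0 + 5·2 = 5
h_42 = 3·5 + 1·3 + 5·0 = 4
h_43 = 3·4 + 1·5 + 5·3 = 4
h_44 = 3·4 + 1·4 + 5·5 = 6
h_45 = 3·6 + 1·4 + 5·4 = 0
h_46 = 3·0 + 1·6 + 5·4 = 5
h_47 = 3·5 + 1·0 + 5·6 = 3
h_48 = 3·3 + 1·5 + 5·0 = 0
h_49 = 3·0 + 1·3 + 5·5 = 0
h_50 = 3·0 + 1·0 + 5·3 = 1
(h_48, h_49, h_50) = (0, 0, 1) = (h_0, h_1, h_2), so the sequence has period 48.
241 ≡ 1 (mod 48), hence h_241 = h_1 = 0.

0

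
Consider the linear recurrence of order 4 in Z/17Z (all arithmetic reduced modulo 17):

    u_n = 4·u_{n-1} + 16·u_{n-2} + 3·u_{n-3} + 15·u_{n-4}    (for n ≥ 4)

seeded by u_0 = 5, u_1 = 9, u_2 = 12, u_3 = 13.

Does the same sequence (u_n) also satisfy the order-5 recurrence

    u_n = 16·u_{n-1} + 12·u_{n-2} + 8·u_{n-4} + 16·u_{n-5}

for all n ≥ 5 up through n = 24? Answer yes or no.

no

Terms u_0..u_24: 5, 9, 12, 13, 6, 12, 6, 4, 0, 7, 11, 12, 7, 1, 11, 6, 2, 16, 7, 6, 10, 6, 1, 16, 10
n=5: candidate gives 13, actual u_5 = 12 ✗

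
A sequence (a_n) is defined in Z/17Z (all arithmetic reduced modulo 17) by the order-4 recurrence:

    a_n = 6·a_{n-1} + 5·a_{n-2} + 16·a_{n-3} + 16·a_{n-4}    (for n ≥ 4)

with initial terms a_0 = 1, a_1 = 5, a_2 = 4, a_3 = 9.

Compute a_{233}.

13

a_4 = 6·9 + 5·4 + 16·5 + 16·1 = 0
a_5 = 6·0 + 5·9 + 16·4 + 16·5 = 2
a_6 = 6·2 + 5·0 + 16·9 + 16·4 = 16
a_7 = 6·16 + 5·2 + 16·0 + 16·9 = 12
a_8 = 6·12 + 5·16 + 16·2 + 16·0 = 14
a_9 = 6·14 + 5·12 + 16·16 + 16·2 = 7
Continuing the recurrence:
  a_10 = 16;  a_11 = 3;  a_12 = 9;  a_13 = 12;  a_14 = 13;  a_15 = 7
  a_16 = 1;  a_17 = 16;  a_18 = 13;  a_19 = 14;  a_20 = 13;  a_21 = 0
  a_22 = 4;  a_23 = 14;  a_24 = 6;  a_25 = 0;  a_26 = 12;  a_27 = 1
  a_28 = 9;  a_29 = 13;  a_30 = 8;  a_31 = 1;  a_32 = 7;  a_33 = 9
  a_34 = 12;  a_35 = 7;  a_36 = 1;  a_37 = 3;  a_38 = 4;  a_39 = 14
  a_40 = 15;  a_41 = 0;  a_42 = 6;  a_43 = 7;  a_44 = 6;  a_45 = 14
  a_46 = 16;  a_47 = 0;  a_48 = 9;  a_49 = 7;  a_50 = 3;  a_51 = 10
  a_52 = 8;  a_53 = 3;  a_54 = 11;  a_55 = 12;  a_56 = 14;  a_57 = 11
  a_58 = 11;  a_59 = 10;  a_60 = 5;  a_61 = 7;  a_62 = 12;  a_63 = 7
  a_64 = 5;  a_65 = 12;  a_66 = 10;  a_67 = 6;  a_68 = 1;  a_69 = 14
  a_70 = 5;  a_71 = 8;  a_72 = 7;  a_73 = 12;  a_74 = 9;  a_75 = 14
  a_76 = 8;  a_77 = 12;  a_78 = 4;  a_79 = 11;  a_80 = 15;  a_81 = 10
  a_82 = 1;  a_83 = 13;  a_84 = 7;  a_85 = 11;  a_86 = 2;  a_87 = 13
  a_88 = 2;  a_89 = 13;  a_90 = 5;  a_91 = 12;  a_92 = 14;  a_93 = 7
  a_94 = 10;  a_95 = 1;  a_96 = 1;  a_97 = 11;  a_98 = 9;  a_99 = 5
  a_100 = 12;  a_101 = 9;  a_102 = 15;  a_103 = 16;  a_104 = 14;  a_105 = 4
  a_106 = 12;  a_107 = 11;  a_108 = 6;  a_109 = 7;  a_110 = 15;  a_111 = 6
  a_112 = 13;  a_113 = 1;  a_114 = 16;  a_115 = 14;  a_116 = 14;  a_117 = 1
  a_118 = 12;  a_119 = 15;  a_120 = 16;  a_121 = 5;  a_122 = 15;  a_123 = 16
  a_124 = 14;  a_125 = 8;  a_126 = 2;  a_127 = 5;  a_128 = 1;  a_129 = 4
  a_130 = 5;  a_131 = 10;  a_132 = 12;  a_133 = 11;  a_134 = 9;  a_135 = 2
  a_136 = 0;  a_137 = 7;  a_138 = 14;  a_139 = 15;  a_140 = 0;  a_141 = 3
  a_142 = 6;  a_143 = 2;  a_144 = 5;  a_145 = 14;  a_146 = 16;  a_147 = 6
  a_148 = 12;  a_149 = 4;  a_150 = 11;  a_151 = 0;  a_152 = 5;  a_153 = 15
  a_154 = 2;  a_155 = 14;  a_156 = 6;  a_157 = 4;  a_158 = 4;  a_159 = 7
  a_160 = 1;  a_161 = 16;  a_162 = 5;  a_163 = 0;  a_164 = 8;  a_165 = 10
  a_166 = 10;  a_167 = 0;  a_168 = 15;  a_169 = 2;  a_170 = 9;  a_171 = 15
  a_172 = 16;  a_173 = 7;  a_174 = 13;  a_175 = 14;  a_176 = 7;  a_177 = 7
  a_178 = 16;  a_179 = 8;  a_180 = 12;  a_181 = 4;  a_182 = 9;  a_183 = 3
  a_184 = 13;  a_185 = 12;  a_186 = 6;  a_187 = 12;  a_188 = 9;  a_189 = 11
  a_190 = 8;  a_191 = 14;  a_192 = 2;  a_193 = 12;  a_194 = 9;  a_195 = 13
  a_196 = 7;  a_197 = 1;  a_198 = 2;  a_199 = 14;  a_200 = 1;  a_201 = 5
  a_202 = 2;  a_203 = 5;  a_204 = 0;  a_205 = 1;  a_206 = 16;  a_207 = 11
  a_208 = 9;  a_209 = 7;  a_210 = 9;  a_211 = 1;  a_212 = 1;  a_213 = 12
  a_214 = 16;  a_215 = 1;  a_216 = 5;  a_217 = 7;  a_218 = 16;  a_219 = 6
  a_220 = 2;  a_221 = 2;  a_222 = 0;  a_223 = 2;  a_224 = 8;  a_225 = 5
  a_226 = 0;  a_227 = 15;  a_228 = 9;  a_229 = 5;  a_230 = 9;  a_231 = 4
a_232 = 6·4 + 5·9 + 16·5 + 16·9 = 4
a_233 = 6·4 + 5·4 + 16·9 + 16·5 = 13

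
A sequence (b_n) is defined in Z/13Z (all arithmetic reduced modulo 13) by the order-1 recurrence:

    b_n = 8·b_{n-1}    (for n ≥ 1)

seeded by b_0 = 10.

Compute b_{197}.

b_1 = 8·10 = 2
b_2 = 8·2 = 3
b_3 = 8·3 = 11
b_4 = 8·11 = 10
(b_4) = (10) = (b_0), so the sequence has period 4.
197 ≡ 1 (mod 4), hence b_197 = b_1 = 2.

2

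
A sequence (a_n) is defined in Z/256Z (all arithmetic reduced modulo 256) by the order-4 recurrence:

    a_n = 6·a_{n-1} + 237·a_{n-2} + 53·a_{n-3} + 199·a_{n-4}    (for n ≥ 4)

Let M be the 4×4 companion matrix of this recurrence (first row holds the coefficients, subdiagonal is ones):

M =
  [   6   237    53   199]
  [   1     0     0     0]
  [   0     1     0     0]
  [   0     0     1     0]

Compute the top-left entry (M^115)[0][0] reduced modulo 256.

(M^115)[0][0] is the top entry after applying M 115 times to the unit state (1, 0, 0, 0). Equivalently it is h_{118} for the auxiliary sequence (h_n) obeying the same recurrence with h_3 = 1 and h_i = 0 for 0 ≤ i < 3:
h_4 = 6·1 + 237·0 + 53·0 + 199·0 = 6
h_5 = 6·6 + 237·1 + 53·0 + 199·0 = 17
h_6 = 6·17 + 237·6 + 53·1 + 199·0 = 41
h_7 = 6·41 + 237·17 + 53·6 + 199·1 = 184
h_8 = 6·184 + 237·41 + 53·17 + 199·6 = 116
h_9 = 6·116 + 237·184 + 53·41 + 199·17 = 196
Continuing the recurrence:
  h_10 = 243;  h_11 = 50;  h_12 = 227;  h_13 = 71;  h_14 = 16;  h_15 = 248
  h_16 = 200;  h_17 = 201;  h_18 = 166;  h_19 = 41;  h_20 = 185;  h_21 = 232
  h_22 = 60;  h_23 = 92;  h_24 = 139;  h_25 = 50;  h_26 = 139;  h_27 = 215
  h_28 = 32;  h_29 = 112;  h_30 = 208;  h_31 = 81;  h_32 = 134;  h_33 = 65
  h_34 = 9;  h_35 = 24;  h_36 = 132;  h_37 = 180;  h_38 = 99;  h_39 = 242
  h_40 = 51;  h_41 = 167;  h_42 = 48;  h_43 = 104;  h_44 = 24;  h_45 = 153
  h_46 = 166;  h_47 = 89;  h_48 = 25;  h_49 = 72;  h_50 = 76;  h_51 = 204
  h_52 = 123;  h_53 = 114;  h_54 = 219;  h_55 = 183;  h_56 = 64;  h_57 = 224
  h_58 = 160;  h_59 = 161;  h_60 = 6;  h_61 = 113;  h_62 = 233;  h_63 = 120
  h_64 = 148;  h_65 = 164;  h_66 = 211;  h_67 = 178;  h_68 = 131;  h_69 = 7
  h_70 = 80;  h_71 = 216;  h_72 = 104;  h_73 = 105;  h_74 = 166;  h_75 = 137
  h_76 = 121;  h_77 = 168;  h_78 = 92;  h_79 = 60;  h_80 = 107;  h_81 = 178
  h_82 = 43;  h_83 = 151;  h_84 = 96;  h_85 = 80;  h_86 = 112;  h_87 = 241
  h_88 = 134;  h_89 = 161;  h_90 = 201;  h_91 = 216;  h_92 = 164;  h_93 = 148
  h_94 = 67;  h_95 = 114;  h_96 = 211;  h_97 = 103;  h_98 = 112;  h_99 = 72
  h_100 = 184;  h_101 = 57;  h_102 = 166;  h_103 = 185;  h_104 = 217;  h_105 = 8
  h_106 = 108;  h_107 = 172;  h_108 = 91;  h_109 = 242;  h_110 = 123;  h_111 = 119
  h_112 = 128;  h_113 = 192;  h_114 = 64;  h_115 = 65;  h_116 = 6
h_117 = 6·6 + 237·65 + 53·64 + 199·192 = 209
h_118 = 6·209 + 237·6 + 53·65 + 199·64 = 169

169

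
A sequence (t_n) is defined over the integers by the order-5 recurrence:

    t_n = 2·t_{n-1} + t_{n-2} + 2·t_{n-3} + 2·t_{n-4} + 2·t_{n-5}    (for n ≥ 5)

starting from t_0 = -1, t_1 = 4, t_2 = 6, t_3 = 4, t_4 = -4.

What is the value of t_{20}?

65812148

t_5 = 2·-4 + 1·4 + 2·6 + 2·4 + 2·-1 = 14
t_6 = 2·14 + 1·-4 + 2·4 + 2·6 + 2·4 = 52
t_7 = 2·52 + 1·14 + 2·-4 + 2·4 + 2·6 = 130
t_8 = 2·130 + 1·52 + 2·14 + 2·-4 + 2·4 = 340
t_9 = 2·340 + 1·130 + 2·52 + 2·14 + 2·-4 = 934
t_10 = 2·934 + 1·340 + 2·130 + 2·52 + 2·14 = 2600
t_11 = 2·2600 + 1·934 + 2·340 + 2·130 + 2·52 = 7178
t_12 = 2·7178 + 1·2600 + 2·934 + 2·340 + 2·130 = 19764
t_13 = 2·19764 + 1·7178 + 2·2600 + 2·934 + 2·340 = 54454
t_14 = 2·54454 + 1·19764 + 2·7178 + 2·2600 + 2·934 = 150096
t_15 = 2·150096 + 1·54454 + 2·19764 + 2·7178 + 2·2600 = 413730
t_16 = 2·413730 + 1·150096 + 2·54454 + 2·19764 + 2·7178 = 1140348
t_17 = 2·1140348 + 1·413730 + 2·150096 + 2·54454 + 2·19764 = 3143054
t_18 = 2·3143054 + 1·1140348 + 2·413730 + 2·150096 + 2·54454 = 8663016
t_19 = 2·8663016 + 1·3143054 + 2·1140348 + 2·413730 + 2·150096 = 23877434
t_20 = 2·23877434 + 1·8663016 + 2·3143054 + 2·1140348 + 2·413730 = 65812148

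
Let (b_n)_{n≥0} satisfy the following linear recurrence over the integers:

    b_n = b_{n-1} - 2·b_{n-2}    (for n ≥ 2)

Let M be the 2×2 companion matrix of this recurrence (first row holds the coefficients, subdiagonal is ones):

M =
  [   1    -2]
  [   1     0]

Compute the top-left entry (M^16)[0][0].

271

(M^16)[0][0] is the top entry after applying M 16 times to the unit state (1, 0). Equivalently it is h_{17} for the auxiliary sequence (h_n) obeying the same recurrence with h_1 = 1 and h_i = 0 for 0 ≤ i < 1:
h_2 = 1·1 + -2·0 = 1
h_3 = 1·1 + -2·1 = -1
h_4 = 1·-1 + -2·1 = -3
h_5 = 1·-3 + -2·-1 = -1
h_6 = 1·-1 + -2·-3 = 5
h_7 = 1·5 + -2·-1 = 7
h_8 = 1·7 + -2·5 = -3
h_9 = 1·-3 + -2·7 = -17
h_10 = 1·-17 + -2·-3 = -11
h_11 = 1·-11 + -2·-17 = 23
h_12 = 1·23 + -2·-11 = 45
h_13 = 1·45 + -2·23 = -1
h_14 = 1·-1 + -2·45 = -91
h_15 = 1·-91 + -2·-1 = -89
h_16 = 1·-89 + -2·-91 = 93
h_17 = 1·93 + -2·-89 = 271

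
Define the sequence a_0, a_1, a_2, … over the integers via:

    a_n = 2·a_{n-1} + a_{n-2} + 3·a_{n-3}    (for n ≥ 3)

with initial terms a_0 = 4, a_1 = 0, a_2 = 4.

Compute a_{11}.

a_3 = 2·4 + 1·0 + 3·4 = 20
a_4 = 2·20 + 1·4 + 3·0 = 44
a_5 = 2·44 + 1·20 + 3·4 = 120
a_6 = 2·120 + 1·44 + 3·20 = 344
a_7 = 2·344 + 1·120 + 3·44 = 940
a_8 = 2·940 + 1·344 + 3·120 = 2584
a_9 = 2·2584 + 1·940 + 3·344 = 7140
a_10 = 2·7140 + 1·2584 + 3·940 = 19684
a_11 = 2·19684 + 1·7140 + 3·2584 = 54260

54260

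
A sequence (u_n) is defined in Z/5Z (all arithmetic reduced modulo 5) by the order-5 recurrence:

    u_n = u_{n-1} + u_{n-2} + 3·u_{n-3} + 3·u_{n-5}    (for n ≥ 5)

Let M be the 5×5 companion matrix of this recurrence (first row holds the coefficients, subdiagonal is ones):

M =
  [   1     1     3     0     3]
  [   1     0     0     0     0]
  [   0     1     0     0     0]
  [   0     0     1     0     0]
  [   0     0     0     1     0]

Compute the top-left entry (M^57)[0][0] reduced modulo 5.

1

(M^57)[0][0] is the top entry after applying M 57 times to the unit state (1, 0, 0, 0, 0). Equivalently it is h_{61} for the auxiliary sequence (h_n) obeying the same recurrence with h_4 = 1 and h_i = 0 for 0 ≤ i < 4:
h_5 = 1·1 + 1·0 + 3·0 + 0·0 + 3·0 = 1
h_6 = 1·1 + 1·1 + 3·0 + 0·0 + 3·0 = 2
h_7 = 1·2 + 1·1 + 3·1 + 0·0 + 3·0 = 1
h_8 = 1·1 + 1·2 + 3·1 + 0·1 + 3·0 = 1
h_9 = 1·1 + 1·1 + 3·2 + 0·1 + 3·1 = 1
h_10 = 1·1 + 1·1 + 3·1 + 0·2 + 3·1 = 3
h_11 = 1·3 + 1·1 + 3·1 + 0·1 + 3·2 = 3
h_12 = 1·3 + 1·3 + 3·1 + 0·1 + 3·1 = 2
h_13 = 1·2 + 1·3 + 3·3 + 0·1 + 3·1 = 2
h_14 = 1·2 + 1·2 + 3·3 + 0·3 + 3·1 = 1
h_15 = 1·1 + 1·2 + 3·2 + 0·3 + 3·3 = 3
h_16 = 1·3 + 1·1 + 3·2 + 0·2 + 3·3 = 4
h_17 = 1·4 + 1·3 + 3·1 + 0·2 + 3·2 = 1
h_18 = 1·1 + 1·4 + 3·3 + 0·1 + 3·2 = 0
h_19 = 1·0 + 1·1 + 3·4 + 0·3 + 3·1 = 1
h_20 = 1·1 + 1·0 + 3·1 + 0·4 + 3·3 = 3
h_21 = 1·3 + 1·1 + 3·0 + 0·1 + 3·4 = 1
h_22 = 1·1 + 1·3 + 3·1 + 0·0 + 3·1 = 0
h_23 = 1·0 + 1·1 + 3·3 + 0·1 + 3·0 = 0
h_24 = 1·0 + 1·0 + 3·1 + 0·3 + 3·1 = 1
h_25 = 1·1 + 1·0 + 3·0 + 0·1 + 3·3 = 0
h_26 = 1·0 + 1·1 + 3·0 + 0·0 + 3·1 = 4
h_27 = 1·4 + 1·0 + 3·1 + 0·0 + 3·0 = 2
h_28 = 1·2 + 1·4 + 3·0 + 0·1 + 3·0 = 1
h_29 = 1·1 + 1·2 + 3·4 + 0·0 + 3·1 = 3
h_30 = 1·3 + 1·1 + 3·2 + 0·4 + 3·0 = 0
h_31 = 1·0 + 1·3 + 3·1 + 0·2 + 3·4 = 3
h_32 = 1·3 + 1·0 + 3·3 + 0·1 + 3·2 = 3
h_33 = 1·3 + 1·3 + 3·0 + 0·3 + 3·1 = 4
h_34 = 1·4 + 1·3 + 3·3 + 0·0 + 3·3 = 0
h_35 = 1·0 + 1·4 + 3·3 + 0·3 + 3·0 = 3
h_36 = 1·3 + 1·0 + 3·4 + 0·3 + 3·3 = 4
h_37 = 1·4 + 1·3 + 3·0 + 0·4 + 3·3 = 1
h_38 = 1·1 + 1·4 + 3·3 + 0·0 + 3·4 = 1
h_39 = 1·1 + 1·1 + 3·4 + 0·3 + 3·0 = 4
h_40 = 1·4 + 1·1 + 3·1 + 0·4 + 3·3 = 2
h_41 = 1·2 + 1·4 + 3·1 + 0·1 + 3·4 = 1
h_42 = 1·1 + 1·2 + 3·4 + 0·1 + 3·1 = 3
h_43 = 1·3 + 1·1 + 3·2 + 0·4 + 3·1 = 3
h_44 = 1·3 + 1·3 + 3·1 + 0·2 + 3·4 = 1
h_45 = 1·1 + 1·3 + 3·3 + 0·1 + 3·2 = 4
h_46 = 1·4 + 1·1 + 3·3 + 0·3 + 3·1 = 2
h_47 = 1·2 + 1·4 + 3·1 + 0·3 + 3·3 = 3
h_48 = 1·3 + 1·2 + 3·4 + 0·1 + 3·3 = 1
h_49 = 1·1 + 1·3 + 3·2 + 0·4 + 3·1 = 3
h_50 = 1·3 + 1·1 + 3·3 + 0·2 + 3·4 = 0
h_51 = 1·0 + 1·3 + 3·1 + 0·3 + 3·2 = 2
h_52 = 1·2 + 1·0 + 3·3 + 0·1 + 3·3 = 0
h_53 = 1·0 + 1·2 + 3·0 + 0·3 + 3·1 = 0
h_54 = 1·0 + 1·0 + 3·2 + 0·0 + 3·3 = 0
h_55 = 1·0 + 1·0 + 3·0 + 0·2 + 3·0 = 0
h_56 = 1·0 + 1·0 + 3·0 + 0·0 + 3·2 = 1
h_57 = 1·1 + 1·0 + 3·0 + 0·0 + 3·0 = 1
h_58 = 1·1 + 1·1 + 3·0 + 0·0 + 3·0 = 2
h_59 = 1·2 + 1·1 + 3·1 + 0·0 + 3·0 = 1
h_60 = 1·1 + 1·2 + 3·1 + 0·1 + 3·0 = 1
h_61 = 1·1 + 1·1 + 3·2 + 0·1 + 3·1 = 1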